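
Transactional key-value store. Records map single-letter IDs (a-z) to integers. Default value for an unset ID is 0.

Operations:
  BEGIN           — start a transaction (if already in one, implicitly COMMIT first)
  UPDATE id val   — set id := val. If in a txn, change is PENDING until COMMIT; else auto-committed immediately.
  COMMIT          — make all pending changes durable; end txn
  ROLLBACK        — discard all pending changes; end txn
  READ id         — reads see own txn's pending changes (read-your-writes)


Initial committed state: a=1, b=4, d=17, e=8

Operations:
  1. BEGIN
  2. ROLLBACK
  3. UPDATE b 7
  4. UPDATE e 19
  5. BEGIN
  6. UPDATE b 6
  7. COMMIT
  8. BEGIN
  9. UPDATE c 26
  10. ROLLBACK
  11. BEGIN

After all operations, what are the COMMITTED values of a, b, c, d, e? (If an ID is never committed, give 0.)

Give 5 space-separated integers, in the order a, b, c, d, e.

Initial committed: {a=1, b=4, d=17, e=8}
Op 1: BEGIN: in_txn=True, pending={}
Op 2: ROLLBACK: discarded pending []; in_txn=False
Op 3: UPDATE b=7 (auto-commit; committed b=7)
Op 4: UPDATE e=19 (auto-commit; committed e=19)
Op 5: BEGIN: in_txn=True, pending={}
Op 6: UPDATE b=6 (pending; pending now {b=6})
Op 7: COMMIT: merged ['b'] into committed; committed now {a=1, b=6, d=17, e=19}
Op 8: BEGIN: in_txn=True, pending={}
Op 9: UPDATE c=26 (pending; pending now {c=26})
Op 10: ROLLBACK: discarded pending ['c']; in_txn=False
Op 11: BEGIN: in_txn=True, pending={}
Final committed: {a=1, b=6, d=17, e=19}

Answer: 1 6 0 17 19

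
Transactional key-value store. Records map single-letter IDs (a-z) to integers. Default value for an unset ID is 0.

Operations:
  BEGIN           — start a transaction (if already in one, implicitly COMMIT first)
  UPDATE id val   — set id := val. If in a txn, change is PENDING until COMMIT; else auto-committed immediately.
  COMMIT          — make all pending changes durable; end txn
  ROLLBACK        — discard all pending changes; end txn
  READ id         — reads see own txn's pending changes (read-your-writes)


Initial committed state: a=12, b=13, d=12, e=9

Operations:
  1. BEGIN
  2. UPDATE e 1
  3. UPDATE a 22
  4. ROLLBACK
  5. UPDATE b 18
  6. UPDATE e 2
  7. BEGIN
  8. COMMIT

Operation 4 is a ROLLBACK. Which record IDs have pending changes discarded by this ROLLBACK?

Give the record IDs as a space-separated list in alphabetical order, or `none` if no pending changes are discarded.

Answer: a e

Derivation:
Initial committed: {a=12, b=13, d=12, e=9}
Op 1: BEGIN: in_txn=True, pending={}
Op 2: UPDATE e=1 (pending; pending now {e=1})
Op 3: UPDATE a=22 (pending; pending now {a=22, e=1})
Op 4: ROLLBACK: discarded pending ['a', 'e']; in_txn=False
Op 5: UPDATE b=18 (auto-commit; committed b=18)
Op 6: UPDATE e=2 (auto-commit; committed e=2)
Op 7: BEGIN: in_txn=True, pending={}
Op 8: COMMIT: merged [] into committed; committed now {a=12, b=18, d=12, e=2}
ROLLBACK at op 4 discards: ['a', 'e']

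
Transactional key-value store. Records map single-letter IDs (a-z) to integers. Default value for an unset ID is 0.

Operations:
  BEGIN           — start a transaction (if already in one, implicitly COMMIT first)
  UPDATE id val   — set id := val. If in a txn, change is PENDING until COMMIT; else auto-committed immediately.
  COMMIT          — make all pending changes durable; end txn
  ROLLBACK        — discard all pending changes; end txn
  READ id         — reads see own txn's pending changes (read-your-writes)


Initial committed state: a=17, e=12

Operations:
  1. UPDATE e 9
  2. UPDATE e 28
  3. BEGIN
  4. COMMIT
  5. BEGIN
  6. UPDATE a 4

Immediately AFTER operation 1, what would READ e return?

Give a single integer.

Initial committed: {a=17, e=12}
Op 1: UPDATE e=9 (auto-commit; committed e=9)
After op 1: visible(e) = 9 (pending={}, committed={a=17, e=9})

Answer: 9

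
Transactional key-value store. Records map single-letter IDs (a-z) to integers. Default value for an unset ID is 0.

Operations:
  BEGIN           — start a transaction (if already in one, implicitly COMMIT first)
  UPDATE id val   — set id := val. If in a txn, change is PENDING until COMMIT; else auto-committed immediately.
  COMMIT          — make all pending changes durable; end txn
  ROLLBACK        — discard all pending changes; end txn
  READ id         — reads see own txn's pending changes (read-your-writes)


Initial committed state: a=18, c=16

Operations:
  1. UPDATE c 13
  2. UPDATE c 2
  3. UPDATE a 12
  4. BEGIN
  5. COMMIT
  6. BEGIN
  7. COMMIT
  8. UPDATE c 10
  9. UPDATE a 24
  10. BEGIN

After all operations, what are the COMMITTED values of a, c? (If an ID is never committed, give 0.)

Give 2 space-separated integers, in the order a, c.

Answer: 24 10

Derivation:
Initial committed: {a=18, c=16}
Op 1: UPDATE c=13 (auto-commit; committed c=13)
Op 2: UPDATE c=2 (auto-commit; committed c=2)
Op 3: UPDATE a=12 (auto-commit; committed a=12)
Op 4: BEGIN: in_txn=True, pending={}
Op 5: COMMIT: merged [] into committed; committed now {a=12, c=2}
Op 6: BEGIN: in_txn=True, pending={}
Op 7: COMMIT: merged [] into committed; committed now {a=12, c=2}
Op 8: UPDATE c=10 (auto-commit; committed c=10)
Op 9: UPDATE a=24 (auto-commit; committed a=24)
Op 10: BEGIN: in_txn=True, pending={}
Final committed: {a=24, c=10}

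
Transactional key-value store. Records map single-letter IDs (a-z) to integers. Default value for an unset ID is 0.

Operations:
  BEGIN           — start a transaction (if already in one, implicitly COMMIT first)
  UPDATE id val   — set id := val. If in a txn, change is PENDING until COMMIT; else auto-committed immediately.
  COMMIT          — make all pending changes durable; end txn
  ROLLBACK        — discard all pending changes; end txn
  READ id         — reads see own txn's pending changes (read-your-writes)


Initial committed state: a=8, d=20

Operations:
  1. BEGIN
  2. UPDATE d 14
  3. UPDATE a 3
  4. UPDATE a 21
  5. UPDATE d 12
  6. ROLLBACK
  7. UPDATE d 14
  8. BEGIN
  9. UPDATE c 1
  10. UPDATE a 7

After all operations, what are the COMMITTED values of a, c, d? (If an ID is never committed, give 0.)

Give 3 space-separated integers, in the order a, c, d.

Initial committed: {a=8, d=20}
Op 1: BEGIN: in_txn=True, pending={}
Op 2: UPDATE d=14 (pending; pending now {d=14})
Op 3: UPDATE a=3 (pending; pending now {a=3, d=14})
Op 4: UPDATE a=21 (pending; pending now {a=21, d=14})
Op 5: UPDATE d=12 (pending; pending now {a=21, d=12})
Op 6: ROLLBACK: discarded pending ['a', 'd']; in_txn=False
Op 7: UPDATE d=14 (auto-commit; committed d=14)
Op 8: BEGIN: in_txn=True, pending={}
Op 9: UPDATE c=1 (pending; pending now {c=1})
Op 10: UPDATE a=7 (pending; pending now {a=7, c=1})
Final committed: {a=8, d=14}

Answer: 8 0 14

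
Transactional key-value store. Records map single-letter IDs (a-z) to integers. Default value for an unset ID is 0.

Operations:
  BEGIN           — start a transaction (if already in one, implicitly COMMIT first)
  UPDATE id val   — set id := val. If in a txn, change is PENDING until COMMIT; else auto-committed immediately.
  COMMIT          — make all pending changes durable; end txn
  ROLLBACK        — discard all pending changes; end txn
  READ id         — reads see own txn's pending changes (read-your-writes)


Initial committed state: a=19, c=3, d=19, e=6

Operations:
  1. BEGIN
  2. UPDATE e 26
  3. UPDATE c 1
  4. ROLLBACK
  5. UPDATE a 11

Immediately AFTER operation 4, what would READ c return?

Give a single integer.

Initial committed: {a=19, c=3, d=19, e=6}
Op 1: BEGIN: in_txn=True, pending={}
Op 2: UPDATE e=26 (pending; pending now {e=26})
Op 3: UPDATE c=1 (pending; pending now {c=1, e=26})
Op 4: ROLLBACK: discarded pending ['c', 'e']; in_txn=False
After op 4: visible(c) = 3 (pending={}, committed={a=19, c=3, d=19, e=6})

Answer: 3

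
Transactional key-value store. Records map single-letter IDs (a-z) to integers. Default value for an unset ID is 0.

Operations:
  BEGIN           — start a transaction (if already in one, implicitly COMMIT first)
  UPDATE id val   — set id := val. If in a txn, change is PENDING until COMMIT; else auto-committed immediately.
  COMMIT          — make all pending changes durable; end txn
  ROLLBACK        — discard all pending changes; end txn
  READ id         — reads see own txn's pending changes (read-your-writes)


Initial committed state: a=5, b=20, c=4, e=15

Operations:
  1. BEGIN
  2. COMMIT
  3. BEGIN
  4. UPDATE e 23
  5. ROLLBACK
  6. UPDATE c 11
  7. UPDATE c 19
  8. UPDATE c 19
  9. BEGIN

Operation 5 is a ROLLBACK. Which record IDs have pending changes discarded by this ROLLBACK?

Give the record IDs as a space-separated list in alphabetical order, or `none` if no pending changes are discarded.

Initial committed: {a=5, b=20, c=4, e=15}
Op 1: BEGIN: in_txn=True, pending={}
Op 2: COMMIT: merged [] into committed; committed now {a=5, b=20, c=4, e=15}
Op 3: BEGIN: in_txn=True, pending={}
Op 4: UPDATE e=23 (pending; pending now {e=23})
Op 5: ROLLBACK: discarded pending ['e']; in_txn=False
Op 6: UPDATE c=11 (auto-commit; committed c=11)
Op 7: UPDATE c=19 (auto-commit; committed c=19)
Op 8: UPDATE c=19 (auto-commit; committed c=19)
Op 9: BEGIN: in_txn=True, pending={}
ROLLBACK at op 5 discards: ['e']

Answer: e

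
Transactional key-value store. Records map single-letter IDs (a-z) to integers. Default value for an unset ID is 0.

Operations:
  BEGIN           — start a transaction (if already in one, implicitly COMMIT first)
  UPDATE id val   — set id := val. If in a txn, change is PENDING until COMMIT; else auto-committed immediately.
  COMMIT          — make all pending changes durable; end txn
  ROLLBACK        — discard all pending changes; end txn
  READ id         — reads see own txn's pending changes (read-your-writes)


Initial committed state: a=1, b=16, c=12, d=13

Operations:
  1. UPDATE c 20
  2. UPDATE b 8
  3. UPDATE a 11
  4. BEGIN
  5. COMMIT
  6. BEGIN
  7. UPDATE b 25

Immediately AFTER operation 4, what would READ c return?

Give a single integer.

Answer: 20

Derivation:
Initial committed: {a=1, b=16, c=12, d=13}
Op 1: UPDATE c=20 (auto-commit; committed c=20)
Op 2: UPDATE b=8 (auto-commit; committed b=8)
Op 3: UPDATE a=11 (auto-commit; committed a=11)
Op 4: BEGIN: in_txn=True, pending={}
After op 4: visible(c) = 20 (pending={}, committed={a=11, b=8, c=20, d=13})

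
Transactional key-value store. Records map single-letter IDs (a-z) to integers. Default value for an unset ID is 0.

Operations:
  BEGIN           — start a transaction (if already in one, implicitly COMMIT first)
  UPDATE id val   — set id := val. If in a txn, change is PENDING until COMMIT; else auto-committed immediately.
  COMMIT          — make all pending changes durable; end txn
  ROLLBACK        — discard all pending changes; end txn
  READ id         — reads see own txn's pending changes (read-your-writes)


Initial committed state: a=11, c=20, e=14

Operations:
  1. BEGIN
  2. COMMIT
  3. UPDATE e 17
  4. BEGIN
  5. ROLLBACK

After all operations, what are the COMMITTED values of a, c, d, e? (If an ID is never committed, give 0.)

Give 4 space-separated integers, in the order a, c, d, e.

Answer: 11 20 0 17

Derivation:
Initial committed: {a=11, c=20, e=14}
Op 1: BEGIN: in_txn=True, pending={}
Op 2: COMMIT: merged [] into committed; committed now {a=11, c=20, e=14}
Op 3: UPDATE e=17 (auto-commit; committed e=17)
Op 4: BEGIN: in_txn=True, pending={}
Op 5: ROLLBACK: discarded pending []; in_txn=False
Final committed: {a=11, c=20, e=17}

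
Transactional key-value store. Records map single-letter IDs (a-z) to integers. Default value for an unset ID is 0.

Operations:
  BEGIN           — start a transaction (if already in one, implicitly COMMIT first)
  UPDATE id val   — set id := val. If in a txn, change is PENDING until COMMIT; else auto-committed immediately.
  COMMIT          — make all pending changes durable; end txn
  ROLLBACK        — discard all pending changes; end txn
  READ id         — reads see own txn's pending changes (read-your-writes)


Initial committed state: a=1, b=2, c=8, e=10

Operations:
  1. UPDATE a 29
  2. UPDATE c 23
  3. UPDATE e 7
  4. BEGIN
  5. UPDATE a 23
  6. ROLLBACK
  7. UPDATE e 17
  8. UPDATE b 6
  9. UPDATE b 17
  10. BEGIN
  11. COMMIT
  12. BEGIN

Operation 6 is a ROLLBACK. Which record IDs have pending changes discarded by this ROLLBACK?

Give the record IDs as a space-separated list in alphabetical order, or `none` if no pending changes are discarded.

Answer: a

Derivation:
Initial committed: {a=1, b=2, c=8, e=10}
Op 1: UPDATE a=29 (auto-commit; committed a=29)
Op 2: UPDATE c=23 (auto-commit; committed c=23)
Op 3: UPDATE e=7 (auto-commit; committed e=7)
Op 4: BEGIN: in_txn=True, pending={}
Op 5: UPDATE a=23 (pending; pending now {a=23})
Op 6: ROLLBACK: discarded pending ['a']; in_txn=False
Op 7: UPDATE e=17 (auto-commit; committed e=17)
Op 8: UPDATE b=6 (auto-commit; committed b=6)
Op 9: UPDATE b=17 (auto-commit; committed b=17)
Op 10: BEGIN: in_txn=True, pending={}
Op 11: COMMIT: merged [] into committed; committed now {a=29, b=17, c=23, e=17}
Op 12: BEGIN: in_txn=True, pending={}
ROLLBACK at op 6 discards: ['a']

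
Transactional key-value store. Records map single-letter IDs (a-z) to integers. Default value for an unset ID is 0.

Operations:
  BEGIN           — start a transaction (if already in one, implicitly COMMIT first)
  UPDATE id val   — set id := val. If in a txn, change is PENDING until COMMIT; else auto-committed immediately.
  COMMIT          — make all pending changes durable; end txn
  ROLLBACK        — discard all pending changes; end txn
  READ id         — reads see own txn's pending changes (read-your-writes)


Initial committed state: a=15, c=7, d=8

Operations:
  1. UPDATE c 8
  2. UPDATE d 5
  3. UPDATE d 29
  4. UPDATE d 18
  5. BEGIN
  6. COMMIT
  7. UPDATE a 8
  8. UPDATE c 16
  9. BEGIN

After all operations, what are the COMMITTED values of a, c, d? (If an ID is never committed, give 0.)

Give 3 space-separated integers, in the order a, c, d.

Answer: 8 16 18

Derivation:
Initial committed: {a=15, c=7, d=8}
Op 1: UPDATE c=8 (auto-commit; committed c=8)
Op 2: UPDATE d=5 (auto-commit; committed d=5)
Op 3: UPDATE d=29 (auto-commit; committed d=29)
Op 4: UPDATE d=18 (auto-commit; committed d=18)
Op 5: BEGIN: in_txn=True, pending={}
Op 6: COMMIT: merged [] into committed; committed now {a=15, c=8, d=18}
Op 7: UPDATE a=8 (auto-commit; committed a=8)
Op 8: UPDATE c=16 (auto-commit; committed c=16)
Op 9: BEGIN: in_txn=True, pending={}
Final committed: {a=8, c=16, d=18}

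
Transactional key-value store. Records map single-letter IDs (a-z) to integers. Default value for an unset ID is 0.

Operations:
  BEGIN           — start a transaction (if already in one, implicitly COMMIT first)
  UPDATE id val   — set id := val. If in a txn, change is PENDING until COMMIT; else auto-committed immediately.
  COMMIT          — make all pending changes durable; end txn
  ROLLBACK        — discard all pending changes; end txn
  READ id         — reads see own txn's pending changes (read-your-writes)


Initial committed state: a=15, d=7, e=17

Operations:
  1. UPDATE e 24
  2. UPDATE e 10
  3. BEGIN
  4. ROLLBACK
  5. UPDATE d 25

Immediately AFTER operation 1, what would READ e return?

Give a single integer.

Answer: 24

Derivation:
Initial committed: {a=15, d=7, e=17}
Op 1: UPDATE e=24 (auto-commit; committed e=24)
After op 1: visible(e) = 24 (pending={}, committed={a=15, d=7, e=24})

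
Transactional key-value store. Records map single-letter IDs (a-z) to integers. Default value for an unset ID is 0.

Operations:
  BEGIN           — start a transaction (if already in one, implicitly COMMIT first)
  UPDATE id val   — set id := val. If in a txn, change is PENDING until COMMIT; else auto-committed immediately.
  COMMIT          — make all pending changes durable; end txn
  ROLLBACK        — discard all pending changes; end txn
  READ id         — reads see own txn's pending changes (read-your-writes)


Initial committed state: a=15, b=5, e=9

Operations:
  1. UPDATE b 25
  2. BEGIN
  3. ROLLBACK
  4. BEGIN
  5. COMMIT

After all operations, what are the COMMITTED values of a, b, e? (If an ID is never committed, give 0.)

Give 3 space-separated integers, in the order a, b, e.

Initial committed: {a=15, b=5, e=9}
Op 1: UPDATE b=25 (auto-commit; committed b=25)
Op 2: BEGIN: in_txn=True, pending={}
Op 3: ROLLBACK: discarded pending []; in_txn=False
Op 4: BEGIN: in_txn=True, pending={}
Op 5: COMMIT: merged [] into committed; committed now {a=15, b=25, e=9}
Final committed: {a=15, b=25, e=9}

Answer: 15 25 9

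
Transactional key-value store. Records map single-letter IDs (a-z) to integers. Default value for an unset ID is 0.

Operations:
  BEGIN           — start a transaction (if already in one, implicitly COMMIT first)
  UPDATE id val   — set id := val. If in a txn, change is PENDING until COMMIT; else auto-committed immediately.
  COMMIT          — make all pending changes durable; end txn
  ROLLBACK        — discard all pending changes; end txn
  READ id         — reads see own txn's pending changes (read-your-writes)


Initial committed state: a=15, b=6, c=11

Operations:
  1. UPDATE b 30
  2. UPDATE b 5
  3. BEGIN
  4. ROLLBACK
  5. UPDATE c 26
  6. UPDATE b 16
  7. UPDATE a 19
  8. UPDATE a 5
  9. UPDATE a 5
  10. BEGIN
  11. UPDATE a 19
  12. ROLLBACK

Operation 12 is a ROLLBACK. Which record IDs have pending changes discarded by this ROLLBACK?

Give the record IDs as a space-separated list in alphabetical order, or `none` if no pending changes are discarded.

Initial committed: {a=15, b=6, c=11}
Op 1: UPDATE b=30 (auto-commit; committed b=30)
Op 2: UPDATE b=5 (auto-commit; committed b=5)
Op 3: BEGIN: in_txn=True, pending={}
Op 4: ROLLBACK: discarded pending []; in_txn=False
Op 5: UPDATE c=26 (auto-commit; committed c=26)
Op 6: UPDATE b=16 (auto-commit; committed b=16)
Op 7: UPDATE a=19 (auto-commit; committed a=19)
Op 8: UPDATE a=5 (auto-commit; committed a=5)
Op 9: UPDATE a=5 (auto-commit; committed a=5)
Op 10: BEGIN: in_txn=True, pending={}
Op 11: UPDATE a=19 (pending; pending now {a=19})
Op 12: ROLLBACK: discarded pending ['a']; in_txn=False
ROLLBACK at op 12 discards: ['a']

Answer: a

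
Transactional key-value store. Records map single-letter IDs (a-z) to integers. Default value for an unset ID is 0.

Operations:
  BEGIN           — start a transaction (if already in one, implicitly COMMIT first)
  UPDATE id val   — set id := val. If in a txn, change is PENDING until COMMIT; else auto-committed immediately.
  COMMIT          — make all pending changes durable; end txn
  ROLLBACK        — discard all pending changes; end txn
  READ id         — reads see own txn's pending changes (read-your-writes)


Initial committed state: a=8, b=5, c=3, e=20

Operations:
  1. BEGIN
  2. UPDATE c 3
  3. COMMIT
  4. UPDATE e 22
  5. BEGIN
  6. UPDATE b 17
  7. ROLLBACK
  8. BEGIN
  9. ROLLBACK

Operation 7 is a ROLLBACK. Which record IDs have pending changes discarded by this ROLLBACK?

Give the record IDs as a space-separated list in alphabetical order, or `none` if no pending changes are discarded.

Initial committed: {a=8, b=5, c=3, e=20}
Op 1: BEGIN: in_txn=True, pending={}
Op 2: UPDATE c=3 (pending; pending now {c=3})
Op 3: COMMIT: merged ['c'] into committed; committed now {a=8, b=5, c=3, e=20}
Op 4: UPDATE e=22 (auto-commit; committed e=22)
Op 5: BEGIN: in_txn=True, pending={}
Op 6: UPDATE b=17 (pending; pending now {b=17})
Op 7: ROLLBACK: discarded pending ['b']; in_txn=False
Op 8: BEGIN: in_txn=True, pending={}
Op 9: ROLLBACK: discarded pending []; in_txn=False
ROLLBACK at op 7 discards: ['b']

Answer: b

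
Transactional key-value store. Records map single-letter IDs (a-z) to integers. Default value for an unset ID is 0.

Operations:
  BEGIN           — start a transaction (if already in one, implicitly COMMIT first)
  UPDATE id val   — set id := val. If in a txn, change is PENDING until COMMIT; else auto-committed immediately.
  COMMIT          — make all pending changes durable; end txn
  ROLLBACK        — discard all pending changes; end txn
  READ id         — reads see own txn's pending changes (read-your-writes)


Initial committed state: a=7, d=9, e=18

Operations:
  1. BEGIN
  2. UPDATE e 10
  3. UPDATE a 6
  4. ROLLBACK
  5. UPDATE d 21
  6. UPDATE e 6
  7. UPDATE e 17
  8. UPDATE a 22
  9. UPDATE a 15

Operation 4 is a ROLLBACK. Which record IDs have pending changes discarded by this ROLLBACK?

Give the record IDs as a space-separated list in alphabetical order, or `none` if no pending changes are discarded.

Initial committed: {a=7, d=9, e=18}
Op 1: BEGIN: in_txn=True, pending={}
Op 2: UPDATE e=10 (pending; pending now {e=10})
Op 3: UPDATE a=6 (pending; pending now {a=6, e=10})
Op 4: ROLLBACK: discarded pending ['a', 'e']; in_txn=False
Op 5: UPDATE d=21 (auto-commit; committed d=21)
Op 6: UPDATE e=6 (auto-commit; committed e=6)
Op 7: UPDATE e=17 (auto-commit; committed e=17)
Op 8: UPDATE a=22 (auto-commit; committed a=22)
Op 9: UPDATE a=15 (auto-commit; committed a=15)
ROLLBACK at op 4 discards: ['a', 'e']

Answer: a e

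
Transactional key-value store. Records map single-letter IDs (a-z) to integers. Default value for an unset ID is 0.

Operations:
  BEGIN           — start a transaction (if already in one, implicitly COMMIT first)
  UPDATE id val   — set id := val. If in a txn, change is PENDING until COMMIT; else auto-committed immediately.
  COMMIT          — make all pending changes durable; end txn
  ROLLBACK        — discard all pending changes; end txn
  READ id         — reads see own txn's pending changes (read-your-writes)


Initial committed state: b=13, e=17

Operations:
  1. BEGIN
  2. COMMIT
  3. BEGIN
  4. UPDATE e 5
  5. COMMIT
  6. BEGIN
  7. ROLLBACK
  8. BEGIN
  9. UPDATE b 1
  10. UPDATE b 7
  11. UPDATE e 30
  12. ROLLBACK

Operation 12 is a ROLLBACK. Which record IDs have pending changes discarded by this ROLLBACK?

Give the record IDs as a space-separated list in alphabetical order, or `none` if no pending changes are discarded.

Initial committed: {b=13, e=17}
Op 1: BEGIN: in_txn=True, pending={}
Op 2: COMMIT: merged [] into committed; committed now {b=13, e=17}
Op 3: BEGIN: in_txn=True, pending={}
Op 4: UPDATE e=5 (pending; pending now {e=5})
Op 5: COMMIT: merged ['e'] into committed; committed now {b=13, e=5}
Op 6: BEGIN: in_txn=True, pending={}
Op 7: ROLLBACK: discarded pending []; in_txn=False
Op 8: BEGIN: in_txn=True, pending={}
Op 9: UPDATE b=1 (pending; pending now {b=1})
Op 10: UPDATE b=7 (pending; pending now {b=7})
Op 11: UPDATE e=30 (pending; pending now {b=7, e=30})
Op 12: ROLLBACK: discarded pending ['b', 'e']; in_txn=False
ROLLBACK at op 12 discards: ['b', 'e']

Answer: b e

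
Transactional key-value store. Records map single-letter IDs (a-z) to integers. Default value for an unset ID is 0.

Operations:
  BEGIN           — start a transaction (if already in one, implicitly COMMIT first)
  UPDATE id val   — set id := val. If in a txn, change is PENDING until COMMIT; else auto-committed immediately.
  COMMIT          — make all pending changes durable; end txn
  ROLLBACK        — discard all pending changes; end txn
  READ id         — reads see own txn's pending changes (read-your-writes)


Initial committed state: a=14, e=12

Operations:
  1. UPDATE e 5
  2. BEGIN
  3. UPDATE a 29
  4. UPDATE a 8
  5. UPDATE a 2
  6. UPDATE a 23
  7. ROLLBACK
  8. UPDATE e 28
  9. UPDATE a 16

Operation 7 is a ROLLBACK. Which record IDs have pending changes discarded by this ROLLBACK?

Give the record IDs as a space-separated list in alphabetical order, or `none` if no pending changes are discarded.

Answer: a

Derivation:
Initial committed: {a=14, e=12}
Op 1: UPDATE e=5 (auto-commit; committed e=5)
Op 2: BEGIN: in_txn=True, pending={}
Op 3: UPDATE a=29 (pending; pending now {a=29})
Op 4: UPDATE a=8 (pending; pending now {a=8})
Op 5: UPDATE a=2 (pending; pending now {a=2})
Op 6: UPDATE a=23 (pending; pending now {a=23})
Op 7: ROLLBACK: discarded pending ['a']; in_txn=False
Op 8: UPDATE e=28 (auto-commit; committed e=28)
Op 9: UPDATE a=16 (auto-commit; committed a=16)
ROLLBACK at op 7 discards: ['a']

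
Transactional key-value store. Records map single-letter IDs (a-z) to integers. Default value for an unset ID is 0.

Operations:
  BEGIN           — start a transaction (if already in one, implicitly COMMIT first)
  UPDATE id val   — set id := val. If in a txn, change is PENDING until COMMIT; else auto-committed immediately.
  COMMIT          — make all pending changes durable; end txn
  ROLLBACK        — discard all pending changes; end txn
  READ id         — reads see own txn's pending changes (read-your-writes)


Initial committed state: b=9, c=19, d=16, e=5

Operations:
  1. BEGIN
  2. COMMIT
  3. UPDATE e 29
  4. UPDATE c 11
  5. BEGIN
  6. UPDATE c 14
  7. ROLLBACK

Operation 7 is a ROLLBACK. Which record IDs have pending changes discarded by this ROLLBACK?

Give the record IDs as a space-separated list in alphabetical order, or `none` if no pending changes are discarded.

Initial committed: {b=9, c=19, d=16, e=5}
Op 1: BEGIN: in_txn=True, pending={}
Op 2: COMMIT: merged [] into committed; committed now {b=9, c=19, d=16, e=5}
Op 3: UPDATE e=29 (auto-commit; committed e=29)
Op 4: UPDATE c=11 (auto-commit; committed c=11)
Op 5: BEGIN: in_txn=True, pending={}
Op 6: UPDATE c=14 (pending; pending now {c=14})
Op 7: ROLLBACK: discarded pending ['c']; in_txn=False
ROLLBACK at op 7 discards: ['c']

Answer: c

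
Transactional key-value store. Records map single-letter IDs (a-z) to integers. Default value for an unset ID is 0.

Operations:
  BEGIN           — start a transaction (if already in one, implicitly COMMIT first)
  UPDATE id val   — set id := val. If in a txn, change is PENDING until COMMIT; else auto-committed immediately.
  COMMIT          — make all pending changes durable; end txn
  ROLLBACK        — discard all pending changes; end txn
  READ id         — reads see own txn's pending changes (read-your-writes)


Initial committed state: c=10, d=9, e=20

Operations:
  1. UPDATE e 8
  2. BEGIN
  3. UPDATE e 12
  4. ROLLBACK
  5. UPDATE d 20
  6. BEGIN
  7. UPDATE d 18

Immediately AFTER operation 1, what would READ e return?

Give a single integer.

Answer: 8

Derivation:
Initial committed: {c=10, d=9, e=20}
Op 1: UPDATE e=8 (auto-commit; committed e=8)
After op 1: visible(e) = 8 (pending={}, committed={c=10, d=9, e=8})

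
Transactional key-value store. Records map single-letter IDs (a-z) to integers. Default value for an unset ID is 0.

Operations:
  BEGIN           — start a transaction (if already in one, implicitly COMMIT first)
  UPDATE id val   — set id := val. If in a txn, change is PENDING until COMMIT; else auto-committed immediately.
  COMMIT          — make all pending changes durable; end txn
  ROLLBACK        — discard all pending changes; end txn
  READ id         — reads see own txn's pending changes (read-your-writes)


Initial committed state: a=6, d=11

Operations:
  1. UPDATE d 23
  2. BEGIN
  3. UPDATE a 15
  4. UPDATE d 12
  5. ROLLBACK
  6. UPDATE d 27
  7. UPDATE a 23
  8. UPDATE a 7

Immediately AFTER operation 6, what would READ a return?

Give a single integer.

Initial committed: {a=6, d=11}
Op 1: UPDATE d=23 (auto-commit; committed d=23)
Op 2: BEGIN: in_txn=True, pending={}
Op 3: UPDATE a=15 (pending; pending now {a=15})
Op 4: UPDATE d=12 (pending; pending now {a=15, d=12})
Op 5: ROLLBACK: discarded pending ['a', 'd']; in_txn=False
Op 6: UPDATE d=27 (auto-commit; committed d=27)
After op 6: visible(a) = 6 (pending={}, committed={a=6, d=27})

Answer: 6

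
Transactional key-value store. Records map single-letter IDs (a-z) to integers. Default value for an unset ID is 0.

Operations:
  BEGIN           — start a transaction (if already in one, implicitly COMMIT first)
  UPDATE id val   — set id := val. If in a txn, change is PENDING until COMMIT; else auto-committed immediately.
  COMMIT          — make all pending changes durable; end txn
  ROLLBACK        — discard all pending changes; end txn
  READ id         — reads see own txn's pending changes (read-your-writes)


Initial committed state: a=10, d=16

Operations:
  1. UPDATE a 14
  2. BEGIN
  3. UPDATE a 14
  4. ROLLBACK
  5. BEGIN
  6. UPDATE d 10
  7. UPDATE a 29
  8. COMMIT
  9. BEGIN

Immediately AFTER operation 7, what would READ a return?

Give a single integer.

Initial committed: {a=10, d=16}
Op 1: UPDATE a=14 (auto-commit; committed a=14)
Op 2: BEGIN: in_txn=True, pending={}
Op 3: UPDATE a=14 (pending; pending now {a=14})
Op 4: ROLLBACK: discarded pending ['a']; in_txn=False
Op 5: BEGIN: in_txn=True, pending={}
Op 6: UPDATE d=10 (pending; pending now {d=10})
Op 7: UPDATE a=29 (pending; pending now {a=29, d=10})
After op 7: visible(a) = 29 (pending={a=29, d=10}, committed={a=14, d=16})

Answer: 29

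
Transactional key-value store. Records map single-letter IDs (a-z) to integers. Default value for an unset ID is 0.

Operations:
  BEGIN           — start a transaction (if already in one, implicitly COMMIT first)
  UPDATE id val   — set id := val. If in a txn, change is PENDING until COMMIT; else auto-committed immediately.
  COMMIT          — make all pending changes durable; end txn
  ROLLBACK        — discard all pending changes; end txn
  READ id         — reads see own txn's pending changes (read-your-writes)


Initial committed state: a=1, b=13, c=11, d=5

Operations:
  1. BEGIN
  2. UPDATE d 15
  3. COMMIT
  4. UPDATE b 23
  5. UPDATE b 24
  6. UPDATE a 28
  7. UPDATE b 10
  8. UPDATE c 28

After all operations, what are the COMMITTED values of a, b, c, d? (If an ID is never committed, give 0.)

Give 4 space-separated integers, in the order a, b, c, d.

Answer: 28 10 28 15

Derivation:
Initial committed: {a=1, b=13, c=11, d=5}
Op 1: BEGIN: in_txn=True, pending={}
Op 2: UPDATE d=15 (pending; pending now {d=15})
Op 3: COMMIT: merged ['d'] into committed; committed now {a=1, b=13, c=11, d=15}
Op 4: UPDATE b=23 (auto-commit; committed b=23)
Op 5: UPDATE b=24 (auto-commit; committed b=24)
Op 6: UPDATE a=28 (auto-commit; committed a=28)
Op 7: UPDATE b=10 (auto-commit; committed b=10)
Op 8: UPDATE c=28 (auto-commit; committed c=28)
Final committed: {a=28, b=10, c=28, d=15}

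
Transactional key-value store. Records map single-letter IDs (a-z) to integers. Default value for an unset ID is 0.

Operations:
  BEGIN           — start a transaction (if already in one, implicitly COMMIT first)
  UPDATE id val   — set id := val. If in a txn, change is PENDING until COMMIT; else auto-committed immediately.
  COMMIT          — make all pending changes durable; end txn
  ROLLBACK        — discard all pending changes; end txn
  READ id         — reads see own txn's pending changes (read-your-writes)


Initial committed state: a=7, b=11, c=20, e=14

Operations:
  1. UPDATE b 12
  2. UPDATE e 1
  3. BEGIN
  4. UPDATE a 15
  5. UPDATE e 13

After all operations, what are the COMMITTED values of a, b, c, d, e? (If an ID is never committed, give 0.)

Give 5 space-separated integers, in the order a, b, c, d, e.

Initial committed: {a=7, b=11, c=20, e=14}
Op 1: UPDATE b=12 (auto-commit; committed b=12)
Op 2: UPDATE e=1 (auto-commit; committed e=1)
Op 3: BEGIN: in_txn=True, pending={}
Op 4: UPDATE a=15 (pending; pending now {a=15})
Op 5: UPDATE e=13 (pending; pending now {a=15, e=13})
Final committed: {a=7, b=12, c=20, e=1}

Answer: 7 12 20 0 1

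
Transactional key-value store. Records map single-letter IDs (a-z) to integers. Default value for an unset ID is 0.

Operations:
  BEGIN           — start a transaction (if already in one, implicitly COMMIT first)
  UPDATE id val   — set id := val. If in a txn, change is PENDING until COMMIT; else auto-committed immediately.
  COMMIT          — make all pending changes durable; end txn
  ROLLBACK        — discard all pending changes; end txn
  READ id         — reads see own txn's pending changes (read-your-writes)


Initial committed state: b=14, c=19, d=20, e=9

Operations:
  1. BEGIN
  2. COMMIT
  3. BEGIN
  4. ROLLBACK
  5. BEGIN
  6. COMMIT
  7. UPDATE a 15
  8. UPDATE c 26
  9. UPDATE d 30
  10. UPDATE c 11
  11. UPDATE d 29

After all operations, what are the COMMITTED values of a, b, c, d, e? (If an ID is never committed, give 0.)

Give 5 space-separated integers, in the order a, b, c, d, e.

Initial committed: {b=14, c=19, d=20, e=9}
Op 1: BEGIN: in_txn=True, pending={}
Op 2: COMMIT: merged [] into committed; committed now {b=14, c=19, d=20, e=9}
Op 3: BEGIN: in_txn=True, pending={}
Op 4: ROLLBACK: discarded pending []; in_txn=False
Op 5: BEGIN: in_txn=True, pending={}
Op 6: COMMIT: merged [] into committed; committed now {b=14, c=19, d=20, e=9}
Op 7: UPDATE a=15 (auto-commit; committed a=15)
Op 8: UPDATE c=26 (auto-commit; committed c=26)
Op 9: UPDATE d=30 (auto-commit; committed d=30)
Op 10: UPDATE c=11 (auto-commit; committed c=11)
Op 11: UPDATE d=29 (auto-commit; committed d=29)
Final committed: {a=15, b=14, c=11, d=29, e=9}

Answer: 15 14 11 29 9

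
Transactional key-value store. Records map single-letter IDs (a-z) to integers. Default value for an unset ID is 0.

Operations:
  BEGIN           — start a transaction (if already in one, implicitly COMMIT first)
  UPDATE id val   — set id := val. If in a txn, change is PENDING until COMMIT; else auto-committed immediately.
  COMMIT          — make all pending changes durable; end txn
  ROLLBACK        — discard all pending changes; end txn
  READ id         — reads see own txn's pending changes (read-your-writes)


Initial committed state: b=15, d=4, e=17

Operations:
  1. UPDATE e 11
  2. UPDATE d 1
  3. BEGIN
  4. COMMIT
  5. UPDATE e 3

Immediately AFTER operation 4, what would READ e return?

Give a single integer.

Answer: 11

Derivation:
Initial committed: {b=15, d=4, e=17}
Op 1: UPDATE e=11 (auto-commit; committed e=11)
Op 2: UPDATE d=1 (auto-commit; committed d=1)
Op 3: BEGIN: in_txn=True, pending={}
Op 4: COMMIT: merged [] into committed; committed now {b=15, d=1, e=11}
After op 4: visible(e) = 11 (pending={}, committed={b=15, d=1, e=11})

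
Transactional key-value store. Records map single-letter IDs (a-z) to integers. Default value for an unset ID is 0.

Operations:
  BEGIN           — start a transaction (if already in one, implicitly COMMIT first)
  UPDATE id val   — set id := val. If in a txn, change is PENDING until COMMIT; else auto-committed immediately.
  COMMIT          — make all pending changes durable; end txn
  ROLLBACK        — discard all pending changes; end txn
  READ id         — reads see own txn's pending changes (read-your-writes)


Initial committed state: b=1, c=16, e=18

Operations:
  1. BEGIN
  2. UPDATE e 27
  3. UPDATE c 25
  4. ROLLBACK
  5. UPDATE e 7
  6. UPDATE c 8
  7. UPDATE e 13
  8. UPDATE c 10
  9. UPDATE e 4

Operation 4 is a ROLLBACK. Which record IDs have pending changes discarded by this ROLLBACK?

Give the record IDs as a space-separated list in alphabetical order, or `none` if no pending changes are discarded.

Initial committed: {b=1, c=16, e=18}
Op 1: BEGIN: in_txn=True, pending={}
Op 2: UPDATE e=27 (pending; pending now {e=27})
Op 3: UPDATE c=25 (pending; pending now {c=25, e=27})
Op 4: ROLLBACK: discarded pending ['c', 'e']; in_txn=False
Op 5: UPDATE e=7 (auto-commit; committed e=7)
Op 6: UPDATE c=8 (auto-commit; committed c=8)
Op 7: UPDATE e=13 (auto-commit; committed e=13)
Op 8: UPDATE c=10 (auto-commit; committed c=10)
Op 9: UPDATE e=4 (auto-commit; committed e=4)
ROLLBACK at op 4 discards: ['c', 'e']

Answer: c e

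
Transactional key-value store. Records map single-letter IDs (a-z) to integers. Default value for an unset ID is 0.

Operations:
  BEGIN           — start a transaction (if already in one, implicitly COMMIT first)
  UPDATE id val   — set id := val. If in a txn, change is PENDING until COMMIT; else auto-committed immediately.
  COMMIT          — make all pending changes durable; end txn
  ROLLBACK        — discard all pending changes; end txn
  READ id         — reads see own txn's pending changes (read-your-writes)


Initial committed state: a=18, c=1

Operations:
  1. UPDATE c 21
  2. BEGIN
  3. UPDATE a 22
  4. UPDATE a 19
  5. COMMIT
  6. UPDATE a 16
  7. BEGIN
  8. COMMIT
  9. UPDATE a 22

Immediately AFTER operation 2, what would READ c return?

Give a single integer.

Answer: 21

Derivation:
Initial committed: {a=18, c=1}
Op 1: UPDATE c=21 (auto-commit; committed c=21)
Op 2: BEGIN: in_txn=True, pending={}
After op 2: visible(c) = 21 (pending={}, committed={a=18, c=21})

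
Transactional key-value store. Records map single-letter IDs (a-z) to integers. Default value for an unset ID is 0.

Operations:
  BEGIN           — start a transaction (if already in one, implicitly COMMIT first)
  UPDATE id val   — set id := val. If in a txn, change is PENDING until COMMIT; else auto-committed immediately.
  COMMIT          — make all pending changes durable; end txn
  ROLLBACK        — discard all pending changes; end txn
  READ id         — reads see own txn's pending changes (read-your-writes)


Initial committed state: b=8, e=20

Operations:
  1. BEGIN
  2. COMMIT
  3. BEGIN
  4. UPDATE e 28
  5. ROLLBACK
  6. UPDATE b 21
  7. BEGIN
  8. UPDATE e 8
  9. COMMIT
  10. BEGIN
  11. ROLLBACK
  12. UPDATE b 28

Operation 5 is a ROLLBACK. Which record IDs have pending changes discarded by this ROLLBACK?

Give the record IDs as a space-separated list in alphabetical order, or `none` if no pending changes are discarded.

Answer: e

Derivation:
Initial committed: {b=8, e=20}
Op 1: BEGIN: in_txn=True, pending={}
Op 2: COMMIT: merged [] into committed; committed now {b=8, e=20}
Op 3: BEGIN: in_txn=True, pending={}
Op 4: UPDATE e=28 (pending; pending now {e=28})
Op 5: ROLLBACK: discarded pending ['e']; in_txn=False
Op 6: UPDATE b=21 (auto-commit; committed b=21)
Op 7: BEGIN: in_txn=True, pending={}
Op 8: UPDATE e=8 (pending; pending now {e=8})
Op 9: COMMIT: merged ['e'] into committed; committed now {b=21, e=8}
Op 10: BEGIN: in_txn=True, pending={}
Op 11: ROLLBACK: discarded pending []; in_txn=False
Op 12: UPDATE b=28 (auto-commit; committed b=28)
ROLLBACK at op 5 discards: ['e']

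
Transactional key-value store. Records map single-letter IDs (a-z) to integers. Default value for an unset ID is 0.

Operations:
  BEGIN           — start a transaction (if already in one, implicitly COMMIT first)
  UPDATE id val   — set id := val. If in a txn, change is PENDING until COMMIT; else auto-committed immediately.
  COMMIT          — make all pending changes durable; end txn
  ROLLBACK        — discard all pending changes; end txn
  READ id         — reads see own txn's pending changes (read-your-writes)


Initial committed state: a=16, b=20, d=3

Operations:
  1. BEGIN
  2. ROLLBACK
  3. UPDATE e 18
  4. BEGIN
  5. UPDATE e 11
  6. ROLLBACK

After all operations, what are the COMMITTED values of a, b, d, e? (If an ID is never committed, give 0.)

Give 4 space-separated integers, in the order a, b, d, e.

Answer: 16 20 3 18

Derivation:
Initial committed: {a=16, b=20, d=3}
Op 1: BEGIN: in_txn=True, pending={}
Op 2: ROLLBACK: discarded pending []; in_txn=False
Op 3: UPDATE e=18 (auto-commit; committed e=18)
Op 4: BEGIN: in_txn=True, pending={}
Op 5: UPDATE e=11 (pending; pending now {e=11})
Op 6: ROLLBACK: discarded pending ['e']; in_txn=False
Final committed: {a=16, b=20, d=3, e=18}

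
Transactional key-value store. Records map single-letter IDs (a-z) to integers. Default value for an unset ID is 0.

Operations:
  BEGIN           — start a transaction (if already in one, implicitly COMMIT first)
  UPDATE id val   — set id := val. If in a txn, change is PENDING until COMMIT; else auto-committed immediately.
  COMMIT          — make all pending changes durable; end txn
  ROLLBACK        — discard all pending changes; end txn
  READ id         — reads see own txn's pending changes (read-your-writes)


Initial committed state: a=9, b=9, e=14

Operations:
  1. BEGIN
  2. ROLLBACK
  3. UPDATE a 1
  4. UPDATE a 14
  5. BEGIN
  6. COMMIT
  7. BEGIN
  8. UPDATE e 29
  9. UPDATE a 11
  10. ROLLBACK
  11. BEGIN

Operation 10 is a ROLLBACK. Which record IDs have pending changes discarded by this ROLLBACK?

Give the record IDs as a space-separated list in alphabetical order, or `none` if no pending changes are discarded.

Answer: a e

Derivation:
Initial committed: {a=9, b=9, e=14}
Op 1: BEGIN: in_txn=True, pending={}
Op 2: ROLLBACK: discarded pending []; in_txn=False
Op 3: UPDATE a=1 (auto-commit; committed a=1)
Op 4: UPDATE a=14 (auto-commit; committed a=14)
Op 5: BEGIN: in_txn=True, pending={}
Op 6: COMMIT: merged [] into committed; committed now {a=14, b=9, e=14}
Op 7: BEGIN: in_txn=True, pending={}
Op 8: UPDATE e=29 (pending; pending now {e=29})
Op 9: UPDATE a=11 (pending; pending now {a=11, e=29})
Op 10: ROLLBACK: discarded pending ['a', 'e']; in_txn=False
Op 11: BEGIN: in_txn=True, pending={}
ROLLBACK at op 10 discards: ['a', 'e']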